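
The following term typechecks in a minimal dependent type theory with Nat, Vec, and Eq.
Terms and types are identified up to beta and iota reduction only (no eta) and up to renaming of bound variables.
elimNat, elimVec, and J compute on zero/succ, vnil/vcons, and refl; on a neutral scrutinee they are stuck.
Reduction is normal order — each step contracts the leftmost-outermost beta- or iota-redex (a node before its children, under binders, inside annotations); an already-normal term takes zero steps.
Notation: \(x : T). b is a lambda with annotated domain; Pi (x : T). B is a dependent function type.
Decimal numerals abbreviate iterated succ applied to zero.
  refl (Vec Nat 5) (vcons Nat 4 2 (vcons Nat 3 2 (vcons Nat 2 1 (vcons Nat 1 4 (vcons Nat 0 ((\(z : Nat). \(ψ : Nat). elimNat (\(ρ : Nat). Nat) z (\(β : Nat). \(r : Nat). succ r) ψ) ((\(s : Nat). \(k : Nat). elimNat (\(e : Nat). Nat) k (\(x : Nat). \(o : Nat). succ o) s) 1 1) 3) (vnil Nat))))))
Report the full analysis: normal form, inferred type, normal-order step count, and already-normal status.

normal form:
  refl (Vec Nat 5) (vcons Nat 4 2 (vcons Nat 3 2 (vcons Nat 2 1 (vcons Nat 1 4 (vcons Nat 0 5 (vnil Nat))))))
the term's type:
  Eq (Vec Nat 5) (vcons Nat 4 2 (vcons Nat 3 2 (vcons Nat 2 1 (vcons Nat 1 4 (vcons Nat 0 5 (vnil Nat)))))) (vcons Nat 4 2 (vcons Nat 3 2 (vcons Nat 2 1 (vcons Nat 1 4 (vcons Nat 0 5 (vnil Nat))))))
normal-order step count: 18
already normal: no
first contracted redex: a beta-redex


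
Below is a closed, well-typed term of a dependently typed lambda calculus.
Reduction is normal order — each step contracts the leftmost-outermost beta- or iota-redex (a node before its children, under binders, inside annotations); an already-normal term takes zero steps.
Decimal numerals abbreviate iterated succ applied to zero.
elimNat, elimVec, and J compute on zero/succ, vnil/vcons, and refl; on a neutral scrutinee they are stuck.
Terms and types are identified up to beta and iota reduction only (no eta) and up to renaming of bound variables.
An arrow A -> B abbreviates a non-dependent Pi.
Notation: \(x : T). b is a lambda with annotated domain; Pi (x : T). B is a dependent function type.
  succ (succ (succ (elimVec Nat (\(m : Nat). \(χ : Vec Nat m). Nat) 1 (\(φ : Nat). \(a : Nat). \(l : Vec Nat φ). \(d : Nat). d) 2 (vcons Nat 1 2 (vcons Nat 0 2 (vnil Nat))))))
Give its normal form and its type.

resulting normal form:
  4
type:
  Nat
observation: 11 normal-order steps separate the term from its normal form.


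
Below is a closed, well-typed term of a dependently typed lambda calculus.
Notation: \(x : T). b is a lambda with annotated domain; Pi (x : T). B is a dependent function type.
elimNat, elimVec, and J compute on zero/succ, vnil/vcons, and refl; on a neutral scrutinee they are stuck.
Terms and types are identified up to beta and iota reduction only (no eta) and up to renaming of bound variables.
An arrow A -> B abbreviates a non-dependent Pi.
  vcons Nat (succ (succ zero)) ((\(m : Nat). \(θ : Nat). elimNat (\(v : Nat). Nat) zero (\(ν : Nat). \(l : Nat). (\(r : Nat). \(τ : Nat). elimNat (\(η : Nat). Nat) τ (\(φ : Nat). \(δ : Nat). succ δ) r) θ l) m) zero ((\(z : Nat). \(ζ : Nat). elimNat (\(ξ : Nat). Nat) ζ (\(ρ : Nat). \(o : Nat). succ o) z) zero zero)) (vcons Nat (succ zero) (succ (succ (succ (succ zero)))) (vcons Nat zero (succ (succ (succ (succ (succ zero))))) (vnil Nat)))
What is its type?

inferred type:
  Vec Nat (succ (succ (succ zero)))


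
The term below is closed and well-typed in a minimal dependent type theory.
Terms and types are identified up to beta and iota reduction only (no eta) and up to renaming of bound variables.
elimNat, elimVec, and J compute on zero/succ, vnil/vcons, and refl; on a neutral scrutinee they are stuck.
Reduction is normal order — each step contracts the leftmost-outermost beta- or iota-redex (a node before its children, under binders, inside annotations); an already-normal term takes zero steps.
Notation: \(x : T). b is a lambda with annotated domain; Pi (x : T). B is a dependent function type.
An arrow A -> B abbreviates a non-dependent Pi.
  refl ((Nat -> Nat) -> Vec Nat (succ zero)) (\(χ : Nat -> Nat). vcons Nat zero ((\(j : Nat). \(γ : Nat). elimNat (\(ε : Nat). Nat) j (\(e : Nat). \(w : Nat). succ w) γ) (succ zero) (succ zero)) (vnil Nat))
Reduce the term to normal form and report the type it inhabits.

resulting normal form:
  refl ((Nat -> Nat) -> Vec Nat (succ zero)) (\(χ : Nat -> Nat). vcons Nat zero (succ (succ zero)) (vnil Nat))
type:
  Eq ((Nat -> Nat) -> Vec Nat (succ zero)) (\(χ : Nat -> Nat). vcons Nat zero (succ (succ zero)) (vnil Nat)) (\(j : Nat -> Nat). vcons Nat zero (succ (succ zero)) (vnil Nat))
observation: contracting a beta-redex first, the term normalizes in 6 steps.


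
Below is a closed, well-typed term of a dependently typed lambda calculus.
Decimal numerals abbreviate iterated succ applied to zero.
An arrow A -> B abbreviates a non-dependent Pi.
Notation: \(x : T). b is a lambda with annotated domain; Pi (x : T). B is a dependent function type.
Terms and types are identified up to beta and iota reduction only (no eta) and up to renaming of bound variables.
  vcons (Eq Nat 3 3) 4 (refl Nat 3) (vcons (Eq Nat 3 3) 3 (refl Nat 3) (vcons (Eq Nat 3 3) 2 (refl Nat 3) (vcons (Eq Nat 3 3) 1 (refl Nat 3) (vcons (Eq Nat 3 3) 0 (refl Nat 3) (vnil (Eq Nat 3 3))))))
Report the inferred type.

inferred type:
  Vec (Eq Nat 3 3) 5


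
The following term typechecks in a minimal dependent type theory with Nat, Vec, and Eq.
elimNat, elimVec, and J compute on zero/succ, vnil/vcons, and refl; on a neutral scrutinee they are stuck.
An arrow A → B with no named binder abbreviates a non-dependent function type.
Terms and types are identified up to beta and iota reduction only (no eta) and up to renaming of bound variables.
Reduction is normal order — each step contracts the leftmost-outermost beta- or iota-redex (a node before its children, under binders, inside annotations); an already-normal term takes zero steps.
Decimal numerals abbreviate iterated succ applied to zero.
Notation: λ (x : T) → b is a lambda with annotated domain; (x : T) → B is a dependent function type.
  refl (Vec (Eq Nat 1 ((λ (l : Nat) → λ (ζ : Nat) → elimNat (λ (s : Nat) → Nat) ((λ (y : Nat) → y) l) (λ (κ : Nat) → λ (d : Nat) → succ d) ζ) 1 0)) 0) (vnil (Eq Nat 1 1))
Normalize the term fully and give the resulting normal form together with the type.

reduced normal form:
  refl (Vec (Eq Nat 1 1) 0) (vnil (Eq Nat 1 1))
the term's type:
  Eq (Vec (Eq Nat 1 1) 0) (vnil (Eq Nat 1 1)) (vnil (Eq Nat 1 1))


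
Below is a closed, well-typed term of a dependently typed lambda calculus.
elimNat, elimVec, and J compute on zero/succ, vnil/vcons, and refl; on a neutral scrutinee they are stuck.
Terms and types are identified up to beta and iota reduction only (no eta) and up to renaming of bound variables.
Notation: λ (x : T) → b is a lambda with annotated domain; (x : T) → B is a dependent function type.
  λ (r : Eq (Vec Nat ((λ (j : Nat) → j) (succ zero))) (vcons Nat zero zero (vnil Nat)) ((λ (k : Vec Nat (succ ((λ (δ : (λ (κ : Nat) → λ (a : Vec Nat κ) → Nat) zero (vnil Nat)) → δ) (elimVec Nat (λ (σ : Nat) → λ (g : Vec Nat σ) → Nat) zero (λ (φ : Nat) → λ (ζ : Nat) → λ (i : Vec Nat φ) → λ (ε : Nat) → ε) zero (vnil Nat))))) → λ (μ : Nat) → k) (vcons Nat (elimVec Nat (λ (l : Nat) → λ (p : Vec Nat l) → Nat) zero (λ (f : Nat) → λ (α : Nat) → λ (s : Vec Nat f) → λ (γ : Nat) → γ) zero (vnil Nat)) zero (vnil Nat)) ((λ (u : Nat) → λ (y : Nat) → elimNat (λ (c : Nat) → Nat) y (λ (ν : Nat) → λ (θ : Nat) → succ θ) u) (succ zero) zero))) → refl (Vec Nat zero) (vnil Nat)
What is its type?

inferred type:
  (r : Eq (Vec Nat (succ zero)) (vcons Nat zero zero (vnil Nat)) (vcons Nat zero zero (vnil Nat))) → Eq (Vec Nat zero) (vnil Nat) (vnil Nat)


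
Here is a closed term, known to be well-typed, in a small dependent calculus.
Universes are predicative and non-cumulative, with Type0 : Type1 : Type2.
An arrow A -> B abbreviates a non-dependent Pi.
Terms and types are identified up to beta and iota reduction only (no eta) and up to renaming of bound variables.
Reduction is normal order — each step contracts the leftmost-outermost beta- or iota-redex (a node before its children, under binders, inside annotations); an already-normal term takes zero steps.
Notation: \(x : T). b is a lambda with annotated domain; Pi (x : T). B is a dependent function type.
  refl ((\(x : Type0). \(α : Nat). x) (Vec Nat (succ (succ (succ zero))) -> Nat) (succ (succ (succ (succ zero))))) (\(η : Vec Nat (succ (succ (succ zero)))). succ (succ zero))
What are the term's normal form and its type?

normal form:
  refl (Vec Nat (succ (succ (succ zero))) -> Nat) (\(x : Vec Nat (succ (succ (succ zero)))). succ (succ zero))
inferred type:
  Eq (Vec Nat (succ (succ (succ zero))) -> Nat) (\(x : Vec Nat (succ (succ (succ zero)))). succ (succ zero)) (\(α : Vec Nat (succ (succ (succ zero)))). succ (succ zero))


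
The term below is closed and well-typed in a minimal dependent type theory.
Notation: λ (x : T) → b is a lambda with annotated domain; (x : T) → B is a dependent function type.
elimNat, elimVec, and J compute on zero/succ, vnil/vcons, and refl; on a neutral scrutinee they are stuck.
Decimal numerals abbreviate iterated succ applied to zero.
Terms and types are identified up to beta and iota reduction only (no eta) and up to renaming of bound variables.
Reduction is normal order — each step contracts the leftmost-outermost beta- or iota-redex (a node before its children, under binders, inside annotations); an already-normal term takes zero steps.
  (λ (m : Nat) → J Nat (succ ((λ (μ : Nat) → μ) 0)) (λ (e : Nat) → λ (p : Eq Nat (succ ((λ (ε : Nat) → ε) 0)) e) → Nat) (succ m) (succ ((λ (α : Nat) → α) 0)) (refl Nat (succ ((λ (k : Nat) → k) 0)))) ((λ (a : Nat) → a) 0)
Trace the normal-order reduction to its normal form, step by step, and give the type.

normal-order reduction sequence:
  (λ (m : Nat) → J Nat (succ ((λ (μ : Nat) → μ) 0)) (λ (e : Nat) → λ (p : Eq Nat (succ ((λ (ε : Nat) → ε) 0)) e) → Nat) (succ m) (succ ((λ (α : Nat) → α) 0)) (refl Nat (succ ((λ (k : Nat) → k) 0)))) ((λ (a : Nat) → a) 0)
  ~> J Nat (succ ((λ (m : Nat) → m) 0)) (λ (μ : Nat) → λ (e : Eq Nat (succ ((λ (p : Nat) → p) 0)) μ) → Nat) (succ ((λ (ε : Nat) → ε) 0)) (succ ((λ (α : Nat) → α) 0)) (refl Nat (succ ((λ (k : Nat) → k) 0)))
  ~> succ ((λ (m : Nat) → m) 0)
  ~> 1
inferred type:
  Nat


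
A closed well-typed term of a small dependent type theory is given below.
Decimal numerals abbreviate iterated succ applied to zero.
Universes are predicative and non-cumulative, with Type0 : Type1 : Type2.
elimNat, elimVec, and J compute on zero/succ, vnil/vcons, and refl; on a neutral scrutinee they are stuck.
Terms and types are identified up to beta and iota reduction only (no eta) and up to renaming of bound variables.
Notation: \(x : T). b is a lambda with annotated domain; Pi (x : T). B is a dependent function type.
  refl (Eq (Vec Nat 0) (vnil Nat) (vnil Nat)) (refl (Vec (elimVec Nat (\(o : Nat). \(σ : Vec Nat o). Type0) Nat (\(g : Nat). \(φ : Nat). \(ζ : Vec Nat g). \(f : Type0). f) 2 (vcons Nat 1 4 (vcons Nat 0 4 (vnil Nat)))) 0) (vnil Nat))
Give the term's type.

type:
  Eq (Eq (Vec Nat 0) (vnil Nat) (vnil Nat)) (refl (Vec Nat 0) (vnil Nat)) (refl (Vec Nat 0) (vnil Nat))


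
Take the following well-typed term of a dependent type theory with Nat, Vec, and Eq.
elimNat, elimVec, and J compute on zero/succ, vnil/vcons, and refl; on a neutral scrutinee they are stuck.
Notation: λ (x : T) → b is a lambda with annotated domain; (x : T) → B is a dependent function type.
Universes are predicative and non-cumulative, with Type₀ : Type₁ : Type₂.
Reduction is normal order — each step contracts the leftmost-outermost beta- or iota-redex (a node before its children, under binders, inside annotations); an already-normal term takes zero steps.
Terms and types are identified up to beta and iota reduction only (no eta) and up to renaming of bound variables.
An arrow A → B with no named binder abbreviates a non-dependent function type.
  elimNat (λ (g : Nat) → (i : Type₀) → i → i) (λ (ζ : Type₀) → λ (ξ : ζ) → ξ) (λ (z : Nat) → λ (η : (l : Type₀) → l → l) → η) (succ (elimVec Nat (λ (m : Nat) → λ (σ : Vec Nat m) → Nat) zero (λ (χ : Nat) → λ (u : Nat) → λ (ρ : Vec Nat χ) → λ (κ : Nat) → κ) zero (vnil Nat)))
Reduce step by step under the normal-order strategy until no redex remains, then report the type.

normal-order reduction sequence:
  elimNat (λ (g : Nat) → (i : Type₀) → i → i) (λ (ζ : Type₀) → λ (ξ : ζ) → ξ) (λ (z : Nat) → λ (η : (l : Type₀) → l → l) → η) (succ (elimVec Nat (λ (m : Nat) → λ (σ : Vec Nat m) → Nat) zero (λ (χ : Nat) → λ (u : Nat) → λ (ρ : Vec Nat χ) → λ (κ : Nat) → κ) zero (vnil Nat)))
  ~> (λ (g : Nat) → λ (i : (ζ : Type₀) → ζ → ζ) → i) (elimVec Nat (λ (ξ : Nat) → λ (z : Vec Nat ξ) → Nat) zero (λ (η : Nat) → λ (l : Nat) → λ (m : Vec Nat η) → λ (σ : Nat) → σ) zero (vnil Nat)) (elimNat (λ (χ : Nat) → (u : Type₀) → u → u) (λ (ρ : Type₀) → λ (κ : ρ) → κ) (λ (μ : Nat) → λ (y : (h : Type₀) → h → h) → y) (elimVec Nat (λ (f : Nat) → λ (d : Vec Nat f) → Nat) zero (λ (ε : Nat) → λ (a : Nat) → λ (ψ : Vec Nat ε) → λ (τ : Nat) → τ) zero (vnil Nat)))
  ~> (λ (g : (i : Type₀) → i → i) → g) (elimNat (λ (ζ : Nat) → (ξ : Type₀) → ξ → ξ) (λ (z : Type₀) → λ (η : z) → η) (λ (l : Nat) → λ (m : (σ : Type₀) → σ → σ) → m) (elimVec Nat (λ (χ : Nat) → λ (u : Vec Nat χ) → Nat) zero (λ (ρ : Nat) → λ (κ : Nat) → λ (μ : Vec Nat ρ) → λ (y : Nat) → y) zero (vnil Nat)))
  ~> elimNat (λ (g : Nat) → (i : Type₀) → i → i) (λ (ζ : Type₀) → λ (ξ : ζ) → ξ) (λ (z : Nat) → λ (η : (l : Type₀) → l → l) → η) (elimVec Nat (λ (m : Nat) → λ (σ : Vec Nat m) → Nat) zero (λ (χ : Nat) → λ (u : Nat) → λ (ρ : Vec Nat χ) → λ (κ : Nat) → κ) zero (vnil Nat))
  ~> elimNat (λ (g : Nat) → (i : Type₀) → i → i) (λ (ζ : Type₀) → λ (ξ : ζ) → ξ) (λ (z : Nat) → λ (η : (l : Type₀) → l → l) → η) zero
  ~> λ (g : Type₀) → λ (i : g) → i
type:
  (g : Type₀) → g → g


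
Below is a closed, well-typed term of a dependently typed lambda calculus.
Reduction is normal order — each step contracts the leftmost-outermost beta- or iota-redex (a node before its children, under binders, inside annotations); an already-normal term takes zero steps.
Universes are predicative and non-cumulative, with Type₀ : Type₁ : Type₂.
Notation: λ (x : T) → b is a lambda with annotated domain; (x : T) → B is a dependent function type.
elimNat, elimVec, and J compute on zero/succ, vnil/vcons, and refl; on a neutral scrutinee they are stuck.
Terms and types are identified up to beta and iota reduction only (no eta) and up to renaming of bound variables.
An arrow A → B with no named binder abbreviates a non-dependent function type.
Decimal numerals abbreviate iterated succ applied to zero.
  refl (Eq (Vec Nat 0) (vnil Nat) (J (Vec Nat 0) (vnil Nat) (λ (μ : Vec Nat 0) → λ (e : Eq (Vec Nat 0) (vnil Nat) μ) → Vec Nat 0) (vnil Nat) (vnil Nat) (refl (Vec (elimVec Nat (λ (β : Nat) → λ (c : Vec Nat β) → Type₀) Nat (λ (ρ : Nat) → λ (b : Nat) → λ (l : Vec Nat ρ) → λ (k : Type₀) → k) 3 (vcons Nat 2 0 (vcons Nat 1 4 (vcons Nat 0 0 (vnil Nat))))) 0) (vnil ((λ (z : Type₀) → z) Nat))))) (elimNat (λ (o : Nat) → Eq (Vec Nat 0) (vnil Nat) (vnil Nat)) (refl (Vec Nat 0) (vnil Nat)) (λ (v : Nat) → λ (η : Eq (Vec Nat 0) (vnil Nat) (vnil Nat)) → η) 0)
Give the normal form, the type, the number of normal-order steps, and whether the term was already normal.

resulting normal form:
  refl (Eq (Vec Nat 0) (vnil Nat) (vnil Nat)) (refl (Vec Nat 0) (vnil Nat))
the term's type:
  Eq (Eq (Vec Nat 0) (vnil Nat) (vnil Nat)) (refl (Vec Nat 0) (vnil Nat)) (refl (Vec Nat 0) (vnil Nat))
steps to reach normal form (normal order): 2
started in normal form: no
first redex: a J iota-redex


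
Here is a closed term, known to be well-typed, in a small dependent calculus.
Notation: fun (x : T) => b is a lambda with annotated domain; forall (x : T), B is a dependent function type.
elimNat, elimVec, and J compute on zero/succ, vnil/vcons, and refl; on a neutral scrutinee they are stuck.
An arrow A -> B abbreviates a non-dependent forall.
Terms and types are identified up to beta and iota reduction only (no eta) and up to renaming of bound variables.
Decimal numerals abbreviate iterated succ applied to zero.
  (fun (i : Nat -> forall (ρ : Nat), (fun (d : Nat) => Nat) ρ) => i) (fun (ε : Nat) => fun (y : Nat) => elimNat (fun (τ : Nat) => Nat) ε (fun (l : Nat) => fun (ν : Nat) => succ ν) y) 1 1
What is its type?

the term's type:
  Nat


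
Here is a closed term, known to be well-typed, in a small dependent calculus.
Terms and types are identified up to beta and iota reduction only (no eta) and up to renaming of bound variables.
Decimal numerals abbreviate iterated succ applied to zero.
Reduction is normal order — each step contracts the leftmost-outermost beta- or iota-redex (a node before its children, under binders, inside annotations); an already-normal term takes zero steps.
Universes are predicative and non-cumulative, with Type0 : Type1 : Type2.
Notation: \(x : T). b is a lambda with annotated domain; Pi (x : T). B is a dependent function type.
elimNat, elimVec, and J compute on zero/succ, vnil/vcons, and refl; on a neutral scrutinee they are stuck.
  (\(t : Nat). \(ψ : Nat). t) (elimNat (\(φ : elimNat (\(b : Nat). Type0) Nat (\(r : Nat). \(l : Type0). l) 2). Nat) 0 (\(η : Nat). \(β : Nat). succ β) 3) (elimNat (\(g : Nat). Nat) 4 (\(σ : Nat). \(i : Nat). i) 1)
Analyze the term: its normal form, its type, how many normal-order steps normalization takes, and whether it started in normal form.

reduced normal form:
  3
the term's type:
  Nat
steps to reach normal form (normal order): 12
term was already normal: no
first redex: a beta-redex


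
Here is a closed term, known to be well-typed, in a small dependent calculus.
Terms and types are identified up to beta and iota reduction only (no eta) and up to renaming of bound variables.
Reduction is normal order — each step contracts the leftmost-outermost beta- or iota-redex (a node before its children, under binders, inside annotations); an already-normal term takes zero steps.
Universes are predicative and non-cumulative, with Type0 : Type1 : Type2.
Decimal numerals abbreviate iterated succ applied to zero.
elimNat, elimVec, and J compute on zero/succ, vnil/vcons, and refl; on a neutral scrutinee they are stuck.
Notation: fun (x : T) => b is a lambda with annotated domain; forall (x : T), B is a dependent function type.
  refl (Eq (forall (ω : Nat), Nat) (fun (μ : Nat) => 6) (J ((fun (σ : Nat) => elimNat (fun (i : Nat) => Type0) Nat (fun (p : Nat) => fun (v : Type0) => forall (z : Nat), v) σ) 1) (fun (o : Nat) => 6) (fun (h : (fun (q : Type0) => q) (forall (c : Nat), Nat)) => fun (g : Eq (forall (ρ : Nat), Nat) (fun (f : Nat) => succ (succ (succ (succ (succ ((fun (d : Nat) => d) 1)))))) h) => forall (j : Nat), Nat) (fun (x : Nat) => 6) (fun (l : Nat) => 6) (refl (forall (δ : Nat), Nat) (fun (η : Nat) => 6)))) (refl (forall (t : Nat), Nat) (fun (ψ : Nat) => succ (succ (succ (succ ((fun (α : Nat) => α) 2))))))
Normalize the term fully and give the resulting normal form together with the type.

resulting normal form:
  refl (Eq (forall (ω : Nat), Nat) (fun (μ : Nat) => 6) (fun (σ : Nat) => 6)) (refl (forall (i : Nat), Nat) (fun (p : Nat) => 6))
type:
  Eq (Eq (forall (ω : Nat), Nat) (fun (μ : Nat) => 6) (fun (σ : Nat) => 6)) (refl (forall (i : Nat), Nat) (fun (p : Nat) => 6)) (refl (forall (v : Nat), Nat) (fun (z : Nat) => 6))


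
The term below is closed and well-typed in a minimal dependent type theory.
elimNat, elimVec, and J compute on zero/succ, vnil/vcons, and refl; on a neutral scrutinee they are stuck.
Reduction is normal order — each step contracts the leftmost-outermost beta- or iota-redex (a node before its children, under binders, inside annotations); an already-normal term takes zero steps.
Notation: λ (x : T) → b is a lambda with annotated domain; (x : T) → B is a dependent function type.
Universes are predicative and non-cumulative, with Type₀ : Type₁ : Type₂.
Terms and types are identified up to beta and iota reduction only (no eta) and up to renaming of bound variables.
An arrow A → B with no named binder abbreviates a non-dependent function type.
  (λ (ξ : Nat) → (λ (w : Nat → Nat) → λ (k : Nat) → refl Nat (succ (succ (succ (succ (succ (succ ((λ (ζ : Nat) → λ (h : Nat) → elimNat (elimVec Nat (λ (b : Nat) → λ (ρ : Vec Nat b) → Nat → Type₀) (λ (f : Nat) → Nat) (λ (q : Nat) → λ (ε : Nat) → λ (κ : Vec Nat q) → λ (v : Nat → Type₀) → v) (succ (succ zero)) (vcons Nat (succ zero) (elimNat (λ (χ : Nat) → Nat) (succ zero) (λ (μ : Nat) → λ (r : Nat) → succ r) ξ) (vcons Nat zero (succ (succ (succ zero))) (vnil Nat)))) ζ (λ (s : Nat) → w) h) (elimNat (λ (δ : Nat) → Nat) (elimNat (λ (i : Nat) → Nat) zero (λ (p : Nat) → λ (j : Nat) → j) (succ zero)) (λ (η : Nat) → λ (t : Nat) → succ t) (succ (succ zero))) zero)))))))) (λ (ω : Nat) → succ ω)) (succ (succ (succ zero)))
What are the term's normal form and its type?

normal form:
  λ (ξ : Nat) → refl Nat (succ (succ (succ (succ (succ (succ (succ (succ zero))))))))
inferred type:
  Nat → Eq Nat (succ (succ (succ (succ (succ (succ (succ (succ zero)))))))) (succ (succ (succ (succ (succ (succ (succ (succ zero))))))))


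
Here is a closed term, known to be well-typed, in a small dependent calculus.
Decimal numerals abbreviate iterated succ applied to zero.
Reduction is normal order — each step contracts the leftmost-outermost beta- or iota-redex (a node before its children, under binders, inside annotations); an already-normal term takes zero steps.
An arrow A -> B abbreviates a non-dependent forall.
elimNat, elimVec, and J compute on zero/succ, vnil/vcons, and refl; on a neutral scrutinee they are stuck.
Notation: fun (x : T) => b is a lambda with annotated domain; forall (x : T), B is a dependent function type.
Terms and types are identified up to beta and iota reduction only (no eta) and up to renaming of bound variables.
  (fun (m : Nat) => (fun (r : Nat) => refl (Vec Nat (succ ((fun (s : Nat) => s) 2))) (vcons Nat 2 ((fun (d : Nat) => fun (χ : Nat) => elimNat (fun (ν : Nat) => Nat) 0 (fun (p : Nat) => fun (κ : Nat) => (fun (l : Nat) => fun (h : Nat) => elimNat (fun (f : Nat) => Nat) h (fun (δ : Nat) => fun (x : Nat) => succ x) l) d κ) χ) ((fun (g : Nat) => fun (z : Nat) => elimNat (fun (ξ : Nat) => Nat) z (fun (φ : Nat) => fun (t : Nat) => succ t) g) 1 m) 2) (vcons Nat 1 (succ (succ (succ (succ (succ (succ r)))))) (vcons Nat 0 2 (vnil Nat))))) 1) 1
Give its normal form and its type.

normal form:
  refl (Vec Nat 3) (vcons Nat 2 4 (vcons Nat 1 7 (vcons Nat 0 2 (vnil Nat))))
inferred type:
  Eq (Vec Nat 3) (vcons Nat 2 4 (vcons Nat 1 7 (vcons Nat 0 2 (vnil Nat)))) (vcons Nat 2 4 (vcons Nat 1 7 (vcons Nat 0 2 (vnil Nat))))
observation: normalization takes exactly 42 steps under the normal-order strategy.


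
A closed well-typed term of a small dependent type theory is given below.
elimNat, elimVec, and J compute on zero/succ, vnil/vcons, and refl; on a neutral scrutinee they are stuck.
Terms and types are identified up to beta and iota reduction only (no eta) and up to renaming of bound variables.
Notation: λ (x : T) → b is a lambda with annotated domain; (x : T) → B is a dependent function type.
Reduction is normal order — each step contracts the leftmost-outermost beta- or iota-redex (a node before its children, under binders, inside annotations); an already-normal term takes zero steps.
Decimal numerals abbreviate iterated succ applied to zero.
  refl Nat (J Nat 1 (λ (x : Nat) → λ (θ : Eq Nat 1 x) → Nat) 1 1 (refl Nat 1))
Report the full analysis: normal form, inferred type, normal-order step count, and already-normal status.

reduced normal form:
  refl Nat 1
type:
  Eq Nat 1 1
steps to reach normal form (normal order): 1
term was already normal: no
first contracted redex: a J iota-redex


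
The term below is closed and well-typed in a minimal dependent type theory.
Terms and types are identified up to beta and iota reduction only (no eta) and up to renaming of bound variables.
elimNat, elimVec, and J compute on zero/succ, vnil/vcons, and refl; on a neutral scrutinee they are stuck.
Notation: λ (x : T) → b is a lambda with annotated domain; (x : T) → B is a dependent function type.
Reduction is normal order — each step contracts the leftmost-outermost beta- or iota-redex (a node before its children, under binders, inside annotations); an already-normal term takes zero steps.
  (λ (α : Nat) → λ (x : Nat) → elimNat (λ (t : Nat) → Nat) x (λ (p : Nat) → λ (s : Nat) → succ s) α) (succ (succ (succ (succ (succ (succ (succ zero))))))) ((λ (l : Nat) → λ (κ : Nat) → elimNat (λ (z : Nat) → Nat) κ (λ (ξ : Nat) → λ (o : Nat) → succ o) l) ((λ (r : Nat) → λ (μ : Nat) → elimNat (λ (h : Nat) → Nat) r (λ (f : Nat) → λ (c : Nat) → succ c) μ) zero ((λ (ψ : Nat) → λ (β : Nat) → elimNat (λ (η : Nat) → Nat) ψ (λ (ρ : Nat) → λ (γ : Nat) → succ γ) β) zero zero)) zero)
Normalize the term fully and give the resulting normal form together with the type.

resulting normal form:
  succ (succ (succ (succ (succ (succ (succ zero))))))
inferred type:
  Nat
observation: 33 normal-order steps separate the term from its normal form.


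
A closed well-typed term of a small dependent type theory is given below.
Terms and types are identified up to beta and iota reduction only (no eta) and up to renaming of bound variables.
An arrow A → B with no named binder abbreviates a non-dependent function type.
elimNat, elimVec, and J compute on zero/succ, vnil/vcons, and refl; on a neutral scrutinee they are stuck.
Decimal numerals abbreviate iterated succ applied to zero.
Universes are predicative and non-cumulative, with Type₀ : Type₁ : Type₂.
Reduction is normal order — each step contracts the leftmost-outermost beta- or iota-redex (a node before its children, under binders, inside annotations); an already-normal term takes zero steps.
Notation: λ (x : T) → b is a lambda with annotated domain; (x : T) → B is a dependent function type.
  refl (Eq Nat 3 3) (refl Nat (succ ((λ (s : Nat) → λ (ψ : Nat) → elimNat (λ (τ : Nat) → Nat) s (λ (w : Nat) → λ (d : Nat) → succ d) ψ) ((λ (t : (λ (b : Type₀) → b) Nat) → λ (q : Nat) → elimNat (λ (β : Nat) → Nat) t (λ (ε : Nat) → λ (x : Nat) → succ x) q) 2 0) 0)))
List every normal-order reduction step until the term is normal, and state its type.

normal-order reduction:
  refl (Eq Nat 3 3) (refl Nat (succ ((λ (s : Nat) → λ (ψ : Nat) → elimNat (λ (τ : Nat) → Nat) s (λ (w : Nat) → λ (d : Nat) → succ d) ψ) ((λ (t : (λ (b : Type₀) → b) Nat) → λ (q : Nat) → elimNat (λ (β : Nat) → Nat) t (λ (ε : Nat) → λ (x : Nat) → succ x) q) 2 0) 0)))
  ~> refl (Eq Nat 3 3) (refl Nat (succ ((λ (s : Nat) → elimNat (λ (ψ : Nat) → Nat) ((λ (τ : (λ (w : Type₀) → w) Nat) → λ (d : Nat) → elimNat (λ (t : Nat) → Nat) τ (λ (b : Nat) → λ (q : Nat) → succ q) d) 2 0) (λ (β : Nat) → λ (ε : Nat) → succ ε) s) 0)))
  ~> refl (Eq Nat 3 3) (refl Nat (succ (elimNat (λ (s : Nat) → Nat) ((λ (ψ : (λ (τ : Type₀) → τ) Nat) → λ (w : Nat) → elimNat (λ (d : Nat) → Nat) ψ (λ (t : Nat) → λ (b : Nat) → succ b) w) 2 0) (λ (q : Nat) → λ (β : Nat) → succ β) 0)))
  ~> refl (Eq Nat 3 3) (refl Nat (succ ((λ (s : (λ (ψ : Type₀) → ψ) Nat) → λ (τ : Nat) → elimNat (λ (w : Nat) → Nat) s (λ (d : Nat) → λ (t : Nat) → succ t) τ) 2 0)))
  ~> refl (Eq Nat 3 3) (refl Nat (succ ((λ (s : Nat) → elimNat (λ (ψ : Nat) → Nat) 2 (λ (τ : Nat) → λ (w : Nat) → succ w) s) 0)))
  ~> refl (Eq Nat 3 3) (refl Nat (succ (elimNat (λ (s : Nat) → Nat) 2 (λ (ψ : Nat) → λ (τ : Nat) → succ τ) 0)))
  ~> refl (Eq Nat 3 3) (refl Nat 3)
type:
  Eq (Eq Nat 3 3) (refl Nat 3) (refl Nat 3)


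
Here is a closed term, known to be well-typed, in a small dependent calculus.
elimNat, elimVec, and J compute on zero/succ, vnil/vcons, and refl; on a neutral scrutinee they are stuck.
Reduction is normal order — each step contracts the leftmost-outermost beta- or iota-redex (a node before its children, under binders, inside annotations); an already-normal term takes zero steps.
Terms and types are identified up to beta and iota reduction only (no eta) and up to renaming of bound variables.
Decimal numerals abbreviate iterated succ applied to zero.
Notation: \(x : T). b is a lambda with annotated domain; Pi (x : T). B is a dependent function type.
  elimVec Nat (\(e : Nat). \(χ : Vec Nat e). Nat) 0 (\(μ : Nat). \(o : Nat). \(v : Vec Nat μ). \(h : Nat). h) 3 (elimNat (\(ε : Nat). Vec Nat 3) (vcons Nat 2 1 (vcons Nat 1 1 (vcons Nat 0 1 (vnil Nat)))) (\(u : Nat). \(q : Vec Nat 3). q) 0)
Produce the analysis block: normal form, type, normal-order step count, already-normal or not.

normal form:
  0
the term's type:
  Nat
reduction steps (normal order): 17
term was already normal: no
first contracted redex: an elimNat iota-redex


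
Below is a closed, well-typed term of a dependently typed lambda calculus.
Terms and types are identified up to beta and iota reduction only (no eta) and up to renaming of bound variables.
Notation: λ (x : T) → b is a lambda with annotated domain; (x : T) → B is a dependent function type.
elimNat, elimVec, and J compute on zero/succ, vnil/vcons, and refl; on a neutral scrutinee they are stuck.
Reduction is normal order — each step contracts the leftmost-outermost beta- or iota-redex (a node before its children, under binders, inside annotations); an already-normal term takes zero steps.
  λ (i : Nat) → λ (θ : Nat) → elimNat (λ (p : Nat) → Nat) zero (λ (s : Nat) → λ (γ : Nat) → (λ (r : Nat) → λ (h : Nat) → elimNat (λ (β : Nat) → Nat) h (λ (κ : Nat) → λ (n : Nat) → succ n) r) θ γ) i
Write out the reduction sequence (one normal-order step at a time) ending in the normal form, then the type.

reduction (normal order):
  λ (i : Nat) → λ (θ : Nat) → elimNat (λ (p : Nat) → Nat) zero (λ (s : Nat) → λ (γ : Nat) → (λ (r : Nat) → λ (h : Nat) → elimNat (λ (β : Nat) → Nat) h (λ (κ : Nat) → λ (n : Nat) → succ n) r) θ γ) i
  ~> λ (i : Nat) → λ (θ : Nat) → elimNat (λ (p : Nat) → Nat) zero (λ (s : Nat) → λ (γ : Nat) → (λ (r : Nat) → elimNat (λ (h : Nat) → Nat) r (λ (β : Nat) → λ (κ : Nat) → succ κ) θ) γ) i
  ~> λ (i : Nat) → λ (θ : Nat) → elimNat (λ (p : Nat) → Nat) zero (λ (s : Nat) → λ (γ : Nat) → elimNat (λ (r : Nat) → Nat) γ (λ (h : Nat) → λ (β : Nat) → succ β) θ) i
the term's type:
  (i : Nat) → (θ : Nat) → Nat


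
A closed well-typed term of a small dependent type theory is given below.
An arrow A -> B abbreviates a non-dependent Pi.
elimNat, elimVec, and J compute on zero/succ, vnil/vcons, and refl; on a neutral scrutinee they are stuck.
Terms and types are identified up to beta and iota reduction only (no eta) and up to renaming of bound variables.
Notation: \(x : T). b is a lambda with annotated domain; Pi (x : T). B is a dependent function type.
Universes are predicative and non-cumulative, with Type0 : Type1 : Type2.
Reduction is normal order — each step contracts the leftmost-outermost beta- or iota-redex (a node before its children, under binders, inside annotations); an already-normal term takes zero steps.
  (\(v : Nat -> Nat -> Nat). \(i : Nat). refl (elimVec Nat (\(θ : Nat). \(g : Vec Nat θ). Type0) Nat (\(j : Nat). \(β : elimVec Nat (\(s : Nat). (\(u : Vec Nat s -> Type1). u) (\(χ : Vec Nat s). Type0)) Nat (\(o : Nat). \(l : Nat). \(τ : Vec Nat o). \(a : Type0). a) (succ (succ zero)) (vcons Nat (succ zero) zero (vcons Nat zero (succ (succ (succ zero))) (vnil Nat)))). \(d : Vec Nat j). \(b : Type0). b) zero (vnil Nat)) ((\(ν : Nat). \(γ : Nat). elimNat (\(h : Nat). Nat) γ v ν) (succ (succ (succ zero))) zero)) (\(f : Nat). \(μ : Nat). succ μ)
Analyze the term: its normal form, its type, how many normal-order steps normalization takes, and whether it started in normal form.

resulting normal form:
  \(v : Nat). refl Nat (succ (succ (succ zero)))
type:
  Nat -> Eq Nat (succ (succ (succ zero))) (succ (succ (succ zero)))
normal-order step count: 14
already normal: no
first redex: a beta-redex


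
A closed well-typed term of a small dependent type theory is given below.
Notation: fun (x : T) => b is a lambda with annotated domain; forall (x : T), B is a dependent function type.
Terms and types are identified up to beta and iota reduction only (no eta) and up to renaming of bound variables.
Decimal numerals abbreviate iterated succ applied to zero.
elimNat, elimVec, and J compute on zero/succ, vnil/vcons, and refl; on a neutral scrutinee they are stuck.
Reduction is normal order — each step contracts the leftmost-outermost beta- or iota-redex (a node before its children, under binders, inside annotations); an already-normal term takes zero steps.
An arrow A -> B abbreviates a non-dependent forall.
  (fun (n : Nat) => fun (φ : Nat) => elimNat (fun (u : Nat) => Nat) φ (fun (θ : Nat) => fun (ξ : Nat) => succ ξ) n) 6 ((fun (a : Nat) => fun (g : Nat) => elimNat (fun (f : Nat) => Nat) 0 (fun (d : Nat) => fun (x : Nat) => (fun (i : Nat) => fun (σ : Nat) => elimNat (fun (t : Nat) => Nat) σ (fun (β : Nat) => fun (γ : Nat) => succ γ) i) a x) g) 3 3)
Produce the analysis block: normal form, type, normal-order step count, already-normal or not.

reduced normal form:
  15
the term's type:
  Nat
reduction steps (normal order): 69
already normal: no
first contracted redex: a beta-redex


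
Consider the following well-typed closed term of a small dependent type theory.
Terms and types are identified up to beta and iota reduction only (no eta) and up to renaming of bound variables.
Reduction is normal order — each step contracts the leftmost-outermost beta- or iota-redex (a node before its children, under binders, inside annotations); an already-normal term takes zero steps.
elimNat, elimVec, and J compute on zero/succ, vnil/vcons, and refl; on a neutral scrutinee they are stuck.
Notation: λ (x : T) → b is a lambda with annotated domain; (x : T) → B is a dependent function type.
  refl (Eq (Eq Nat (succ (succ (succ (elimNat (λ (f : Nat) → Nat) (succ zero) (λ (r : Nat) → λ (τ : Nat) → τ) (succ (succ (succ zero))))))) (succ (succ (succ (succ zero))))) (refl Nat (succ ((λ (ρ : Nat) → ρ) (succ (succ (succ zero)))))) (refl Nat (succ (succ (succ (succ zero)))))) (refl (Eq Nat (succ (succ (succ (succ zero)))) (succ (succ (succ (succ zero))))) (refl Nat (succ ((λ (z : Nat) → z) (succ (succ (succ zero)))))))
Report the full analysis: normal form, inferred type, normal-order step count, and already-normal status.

resulting normal form:
  refl (Eq (Eq Nat (succ (succ (succ (succ zero)))) (succ (succ (succ (succ zero))))) (refl Nat (succ (succ (succ (succ zero))))) (refl Nat (succ (succ (succ (succ zero)))))) (refl (Eq Nat (succ (succ (succ (succ zero)))) (succ (succ (succ (succ zero))))) (refl Nat (succ (succ (succ (succ zero))))))
inferred type:
  Eq (Eq (Eq Nat (succ (succ (succ (succ zero)))) (succ (succ (succ (succ zero))))) (refl Nat (succ (succ (succ (succ zero))))) (refl Nat (succ (succ (succ (succ zero)))))) (refl (Eq Nat (succ (succ (succ (succ zero)))) (succ (succ (succ (succ zero))))) (refl Nat (succ (succ (succ (succ zero)))))) (refl (Eq Nat (succ (succ (succ (succ zero)))) (succ (succ (succ (succ zero))))) (refl Nat (succ (succ (succ (succ zero))))))
steps to reach normal form (normal order): 12
started in normal form: no
first redex: an elimNat iota-redex


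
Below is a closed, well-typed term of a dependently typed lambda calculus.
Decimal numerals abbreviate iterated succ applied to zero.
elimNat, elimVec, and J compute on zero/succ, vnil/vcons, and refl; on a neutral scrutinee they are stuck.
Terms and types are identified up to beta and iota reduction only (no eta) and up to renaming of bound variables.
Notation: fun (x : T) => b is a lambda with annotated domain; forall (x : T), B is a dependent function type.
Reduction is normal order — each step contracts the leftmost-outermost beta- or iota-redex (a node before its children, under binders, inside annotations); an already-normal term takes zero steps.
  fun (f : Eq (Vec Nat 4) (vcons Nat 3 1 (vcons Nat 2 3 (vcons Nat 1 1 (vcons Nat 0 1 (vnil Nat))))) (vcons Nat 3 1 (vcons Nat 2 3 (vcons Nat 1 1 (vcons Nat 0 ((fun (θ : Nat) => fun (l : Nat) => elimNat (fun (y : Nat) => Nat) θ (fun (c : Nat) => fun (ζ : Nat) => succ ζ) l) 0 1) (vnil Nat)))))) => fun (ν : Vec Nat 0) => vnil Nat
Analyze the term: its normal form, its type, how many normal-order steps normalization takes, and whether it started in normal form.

normal form:
  fun (f : Eq (Vec Nat 4) (vcons Nat 3 1 (vcons Nat 2 3 (vcons Nat 1 1 (vcons Nat 0 1 (vnil Nat))))) (vcons Nat 3 1 (vcons Nat 2 3 (vcons Nat 1 1 (vcons Nat 0 1 (vnil Nat)))))) => fun (θ : Vec Nat 0) => vnil Nat
the term's type:
  forall (f : Eq (Vec Nat 4) (vcons Nat 3 1 (vcons Nat 2 3 (vcons Nat 1 1 (vcons Nat 0 1 (vnil Nat))))) (vcons Nat 3 1 (vcons Nat 2 3 (vcons Nat 1 1 (vcons Nat 0 1 (vnil Nat)))))), forall (θ : Vec Nat 0), Vec Nat 0
normal-order step count: 6
already normal: no
first redex: a beta-redex


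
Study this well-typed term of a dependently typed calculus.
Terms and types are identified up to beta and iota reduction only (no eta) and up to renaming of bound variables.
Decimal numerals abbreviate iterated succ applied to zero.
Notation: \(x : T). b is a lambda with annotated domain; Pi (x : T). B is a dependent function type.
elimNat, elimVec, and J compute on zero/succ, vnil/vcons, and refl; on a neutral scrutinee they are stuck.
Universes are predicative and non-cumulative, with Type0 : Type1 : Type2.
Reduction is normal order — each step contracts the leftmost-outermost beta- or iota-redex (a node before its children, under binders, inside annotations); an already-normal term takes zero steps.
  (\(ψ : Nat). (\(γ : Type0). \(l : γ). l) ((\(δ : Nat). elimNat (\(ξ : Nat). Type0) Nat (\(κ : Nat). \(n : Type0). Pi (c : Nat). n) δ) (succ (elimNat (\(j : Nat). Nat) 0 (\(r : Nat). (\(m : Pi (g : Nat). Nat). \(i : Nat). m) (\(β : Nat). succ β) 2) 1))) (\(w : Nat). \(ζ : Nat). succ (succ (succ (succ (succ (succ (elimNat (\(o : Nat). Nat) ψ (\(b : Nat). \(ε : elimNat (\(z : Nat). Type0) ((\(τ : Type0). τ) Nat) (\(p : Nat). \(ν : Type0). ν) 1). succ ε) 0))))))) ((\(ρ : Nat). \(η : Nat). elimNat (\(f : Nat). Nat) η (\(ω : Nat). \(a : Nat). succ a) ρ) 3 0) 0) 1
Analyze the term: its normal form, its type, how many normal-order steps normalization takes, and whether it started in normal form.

resulting normal form:
  7
inferred type:
  Nat
steps to reach normal form (normal order): 6
started in normal form: no
first redex: a beta-redex


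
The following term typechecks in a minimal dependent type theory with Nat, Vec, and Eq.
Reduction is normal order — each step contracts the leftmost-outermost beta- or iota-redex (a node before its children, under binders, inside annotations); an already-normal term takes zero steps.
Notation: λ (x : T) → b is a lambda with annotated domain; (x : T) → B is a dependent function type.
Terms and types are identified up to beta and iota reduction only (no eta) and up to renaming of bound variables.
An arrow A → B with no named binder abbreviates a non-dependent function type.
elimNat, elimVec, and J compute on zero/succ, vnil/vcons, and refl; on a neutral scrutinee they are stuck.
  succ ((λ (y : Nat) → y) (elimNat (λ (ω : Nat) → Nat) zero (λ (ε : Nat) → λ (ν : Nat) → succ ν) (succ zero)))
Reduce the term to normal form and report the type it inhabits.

resulting normal form:
  succ (succ zero)
the term's type:
  Nat
observation: the term reaches its normal form after 5 normal-order steps.
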